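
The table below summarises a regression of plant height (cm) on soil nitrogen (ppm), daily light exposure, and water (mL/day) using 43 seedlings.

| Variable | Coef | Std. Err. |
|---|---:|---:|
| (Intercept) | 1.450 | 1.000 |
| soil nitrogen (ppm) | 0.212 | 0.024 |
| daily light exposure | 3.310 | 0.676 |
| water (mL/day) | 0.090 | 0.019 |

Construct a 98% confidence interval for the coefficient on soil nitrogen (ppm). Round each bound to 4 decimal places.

(0.1538, 0.2702)

Read off: b = 0.212, SE = 0.024 for soil nitrogen (ppm).
df = n − k − 1 = 43 − 3 − 1 = 39.
t* = t_{0.01, 39} = 2.425841.
Margin = t* × SE = 2.425841 × 0.024 = 0.058220.
CI: 0.212 ± 0.058220 → (0.1538, 0.2702).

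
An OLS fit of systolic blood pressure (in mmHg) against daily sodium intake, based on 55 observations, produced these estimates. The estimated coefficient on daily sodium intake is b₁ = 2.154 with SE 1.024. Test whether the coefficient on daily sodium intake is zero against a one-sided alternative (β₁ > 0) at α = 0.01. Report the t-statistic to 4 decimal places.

t = 2.1035

H₀: β₁ = 0 vs H₁: β₁ > 0.
t = (b₁ − β₁⁰)/SE = 2.154 / 1.024 = 2.1035.
df = n − 2 = 55 − 2 = 53.
One-sided p ≈ 0.0201, which is ≥ 0.01, so fail to reject H₀.
The data do not give significant evidence that the true slope on daily sodium intake is positive.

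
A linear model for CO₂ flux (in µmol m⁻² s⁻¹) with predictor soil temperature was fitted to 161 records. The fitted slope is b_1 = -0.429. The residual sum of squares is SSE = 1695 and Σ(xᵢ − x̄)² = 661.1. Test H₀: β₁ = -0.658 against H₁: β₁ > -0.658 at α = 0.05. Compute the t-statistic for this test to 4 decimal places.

MSE = SSE/(n − 2) = 1695/159 = 10.6604.
SE(b_1) = √(MSE/Sₓₓ) = √(10.6604/661.1) = 0.126985.
t = (-0.429 − (-0.658)) / 0.126985 = 1.8034.
df = n − 2 = 159.
One-sided p ≈ 0.0366, which is < 0.05, so reject H₀.
There is evidence that the true slope on soil temperature exceeds -0.658 µmol m⁻² s⁻¹ per unit.

t = 1.8034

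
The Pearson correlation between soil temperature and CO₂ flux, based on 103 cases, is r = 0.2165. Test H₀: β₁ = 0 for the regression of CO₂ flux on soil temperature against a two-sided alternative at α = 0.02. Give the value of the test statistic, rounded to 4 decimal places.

t = 2.2287

t = r·√(n − 2)/√(1 − r²) = 0.2165·√101/√0.953128 = 2.2287.
df = n − 2 = 101.
Two-sided p ≈ 0.0281, which is ≥ 0.02, so fail to reject H₀.
The data do not give significant evidence of a linear association between soil temperature and CO₂ flux.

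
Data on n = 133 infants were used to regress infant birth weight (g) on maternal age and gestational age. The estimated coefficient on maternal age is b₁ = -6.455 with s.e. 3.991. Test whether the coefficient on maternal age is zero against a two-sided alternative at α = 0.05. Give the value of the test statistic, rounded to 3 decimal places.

H₀: β₁ = 0 vs H₁: β₁ ≠ 0.
t = (b₁ − β₁⁰)/SE = -6.455 / 3.991 = -1.617.
df = n − k − 1 = 133 − 2 − 1 = 130.
Two-sided p ≈ 0.1082, which is ≥ 0.05, so fail to reject H₀.
The data do not give significant evidence of an association between maternal age and infant birth weight, after adjusting for the other predictors.

t = -1.617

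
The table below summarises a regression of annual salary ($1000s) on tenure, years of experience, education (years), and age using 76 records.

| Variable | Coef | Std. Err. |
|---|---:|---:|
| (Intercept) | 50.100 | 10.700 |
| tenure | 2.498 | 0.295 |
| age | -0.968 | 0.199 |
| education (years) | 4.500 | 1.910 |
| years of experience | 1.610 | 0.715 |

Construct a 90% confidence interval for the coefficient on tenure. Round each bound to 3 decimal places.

Read off: b = 2.498, SE = 0.295 for tenure.
df = n − k − 1 = 76 − 4 − 1 = 71.
t* = t_{0.05, 71} = 1.6666.
Margin = t* × SE = 1.6666 × 0.295 = 0.49165.
CI: 2.498 ± 0.49165 → (2.006, 2.990).

(2.006, 2.990)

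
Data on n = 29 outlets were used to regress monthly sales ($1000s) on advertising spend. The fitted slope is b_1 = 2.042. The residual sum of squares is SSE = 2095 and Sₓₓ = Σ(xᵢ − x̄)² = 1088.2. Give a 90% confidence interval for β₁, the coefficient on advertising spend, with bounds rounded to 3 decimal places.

(1.587, 2.497)

MSE = SSE/(n − 2) = 2095/27 = 77.5926.
SE(b_1) = √(MSE/Sₓₓ) = √(77.5926/1088.2) = 0.267027.
df = n − 2 = 27.
t* = t_{0.05, 27} = 1.703288.
Margin = t* × SE = 1.703288 × 0.267027 = 0.45482.
CI: 2.042 ± 0.45482 → (1.587, 2.497).
With 90% confidence, each one-unit increase in advertising spend is associated with a change of between 1.587 and 2.497 $1000s in monthly sales.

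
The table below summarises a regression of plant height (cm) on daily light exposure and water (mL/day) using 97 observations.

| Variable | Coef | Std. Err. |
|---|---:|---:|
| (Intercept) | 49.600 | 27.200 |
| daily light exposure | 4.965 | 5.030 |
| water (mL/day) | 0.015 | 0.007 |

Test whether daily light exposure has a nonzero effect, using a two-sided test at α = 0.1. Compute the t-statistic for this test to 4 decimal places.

Read off: b = 4.965, SE = 5.030 for daily light exposure.
H₀: β₁ = 0 vs H₁: β₁ ≠ 0.
t = 4.965 / 5.030 = 0.9871.
df = n − k − 1 = 97 − 2 − 1 = 94.
Two-sided p ≈ 0.3261, which is ≥ 0.1, so fail to reject H₀.
The data do not give significant evidence of an association between daily light exposure and plant height, after adjusting for the other predictors.

t = 0.9871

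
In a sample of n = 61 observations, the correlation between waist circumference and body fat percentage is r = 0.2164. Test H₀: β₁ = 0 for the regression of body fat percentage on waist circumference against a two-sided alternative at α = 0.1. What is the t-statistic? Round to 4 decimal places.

t = r·√(n − 2)/√(1 − r²) = 0.2164·√59/√0.953171 = 1.7025.
df = n − 2 = 59.
Two-sided p ≈ 0.0939, which is < 0.1, so reject H₀.
There is evidence of a linear association between waist circumference and body fat percentage.

t = 1.7025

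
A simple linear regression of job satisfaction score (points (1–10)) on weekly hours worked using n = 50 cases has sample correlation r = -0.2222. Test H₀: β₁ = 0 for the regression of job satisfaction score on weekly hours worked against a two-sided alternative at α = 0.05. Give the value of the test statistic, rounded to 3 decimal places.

t = r·√(n − 2)/√(1 − r²) = -0.2222·√48/√0.950627 = -1.579.
df = n − 2 = 48.
Two-sided p ≈ 0.1209, which is ≥ 0.05, so fail to reject H₀.
The data do not give significant evidence of a linear association between weekly hours worked and job satisfaction score.

t = -1.579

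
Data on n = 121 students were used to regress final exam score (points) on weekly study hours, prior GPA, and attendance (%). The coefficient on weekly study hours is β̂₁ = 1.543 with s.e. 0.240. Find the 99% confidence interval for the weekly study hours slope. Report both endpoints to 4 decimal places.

(0.9146, 2.1714)

df = n − k − 1 = 121 − 3 − 1 = 117.
t* = t_{0.005, 117} = 2.618504.
Margin = t* × SE = 2.618504 × 0.240 = 0.628441.
CI: 1.543 ± 0.628441 → (0.9146, 2.1714).
With 99% confidence, each one-unit increase in weekly study hours is associated with a change of between 0.9146 and 2.1714 points in final exam score, holding the other predictors fixed.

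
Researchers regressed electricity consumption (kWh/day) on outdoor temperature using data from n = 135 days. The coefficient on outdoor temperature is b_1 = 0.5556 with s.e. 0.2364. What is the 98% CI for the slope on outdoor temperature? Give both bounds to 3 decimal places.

(-0.001, 1.112)

df = n − 2 = 135 − 2 = 133.
t* = t_{0.01, 133} = 2.354712.
Margin = t* × SE = 2.354712 × 0.2364 = 0.55665.
CI: 0.5556 ± 0.55665 → (-0.001, 1.112).
With 98% confidence, each one-unit increase in outdoor temperature is associated with a change of between -0.001 and 1.112 kWh/day in electricity consumption.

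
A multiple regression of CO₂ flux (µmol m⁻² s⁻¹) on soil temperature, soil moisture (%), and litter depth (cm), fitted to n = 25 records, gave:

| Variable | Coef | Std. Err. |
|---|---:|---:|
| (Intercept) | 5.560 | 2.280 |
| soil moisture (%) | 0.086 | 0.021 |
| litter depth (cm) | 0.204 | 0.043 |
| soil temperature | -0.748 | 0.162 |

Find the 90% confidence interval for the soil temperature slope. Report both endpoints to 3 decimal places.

Read off: b = -0.748, SE = 0.162 for soil temperature.
df = n − k − 1 = 25 − 3 − 1 = 21.
t* = t_{0.05, 21} = 1.720743.
Margin = t* × SE = 1.720743 × 0.162 = 0.27876.
CI: -0.748 ± 0.27876 → (-1.027, -0.469).

(-1.027, -0.469)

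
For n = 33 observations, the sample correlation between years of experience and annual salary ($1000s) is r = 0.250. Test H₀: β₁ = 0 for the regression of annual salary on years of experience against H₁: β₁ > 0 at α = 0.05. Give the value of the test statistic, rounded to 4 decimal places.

t = r·√(n − 2)/√(1 − r²) = 0.250·√31/√0.9375 = 1.4376.
df = n − 2 = 31.
One-sided p ≈ 0.0803, which is ≥ 0.05, so fail to reject H₀.
The data do not give significant evidence of a linear association between years of experience and annual salary.

t = 1.4376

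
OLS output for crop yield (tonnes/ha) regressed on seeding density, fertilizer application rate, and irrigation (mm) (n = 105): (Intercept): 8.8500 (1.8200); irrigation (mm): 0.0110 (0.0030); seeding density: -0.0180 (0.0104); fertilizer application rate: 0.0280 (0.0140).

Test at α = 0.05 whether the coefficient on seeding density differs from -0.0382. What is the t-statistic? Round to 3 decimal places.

t = 1.942

Read off: b = -0.0180, SE = 0.0104 for seeding density.
H₀: β₁ = -0.0382 vs H₁: β₁ ≠ -0.0382.
t = (-0.0180 − (-0.0382)) / 0.0104 = 1.942.
df = n − k − 1 = 105 − 3 − 1 = 101.
Two-sided p ≈ 0.0549, which is ≥ 0.05, so fail to reject H₀.
The data are consistent with a true slope of -0.0382 tonnes/ha per unit of seeding density, holding the other predictors fixed.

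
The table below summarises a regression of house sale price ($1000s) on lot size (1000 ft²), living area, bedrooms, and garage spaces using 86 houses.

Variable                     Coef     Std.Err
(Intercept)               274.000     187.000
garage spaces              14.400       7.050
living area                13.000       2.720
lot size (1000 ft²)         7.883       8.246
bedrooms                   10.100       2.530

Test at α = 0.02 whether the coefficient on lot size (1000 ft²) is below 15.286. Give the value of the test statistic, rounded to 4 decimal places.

t = -0.8978

Read off: b = 7.883, SE = 8.246 for lot size (1000 ft²).
H₀: β₁ = 15.286 vs H₁: β₁ < 15.286.
t = (7.883 − 15.286) / 8.246 = -0.8978.
df = n − k − 1 = 86 − 4 − 1 = 81.
One-sided p ≈ 0.1860, which is ≥ 0.02, so fail to reject H₀.
The data do not give significant evidence that the true slope on lot size (1000 ft²) is below 15.286 $1000s per unit, holding the other predictors fixed.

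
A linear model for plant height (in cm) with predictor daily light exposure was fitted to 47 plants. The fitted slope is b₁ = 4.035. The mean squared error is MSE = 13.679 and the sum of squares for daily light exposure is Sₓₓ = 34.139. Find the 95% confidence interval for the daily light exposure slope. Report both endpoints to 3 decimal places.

SE(b₁) = √(MSE/Sₓₓ) = √(13.679/34.139) = 0.632997.
df = n − 2 = 45.
t* = t_{0.025, 45} = 2.014103.
Margin = t* × SE = 2.014103 × 0.632997 = 1.27492.
CI: 4.035 ± 1.27492 → (2.760, 5.310).
With 95% confidence, each one-unit increase in daily light exposure is associated with a change of between 2.760 and 5.310 cm in plant height.

(2.760, 5.310)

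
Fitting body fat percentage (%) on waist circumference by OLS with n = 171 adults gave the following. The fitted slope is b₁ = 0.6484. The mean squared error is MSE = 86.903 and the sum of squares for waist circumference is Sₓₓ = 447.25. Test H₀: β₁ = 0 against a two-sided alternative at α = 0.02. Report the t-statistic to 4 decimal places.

SE(b₁) = √(MSE/Sₓₓ) = √(86.903/447.25) = 0.440801.
t = 0.6484 / 0.440801 = 1.4710.
df = n − 2 = 169.
Two-sided p ≈ 0.1432, which is ≥ 0.02, so fail to reject H₀.
The data do not give significant evidence of an association between waist circumference and body fat percentage.

t = 1.4710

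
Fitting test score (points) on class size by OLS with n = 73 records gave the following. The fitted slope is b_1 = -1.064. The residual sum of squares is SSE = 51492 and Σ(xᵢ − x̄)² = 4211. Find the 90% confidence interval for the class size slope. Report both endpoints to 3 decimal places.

(-1.756, -0.372)

MSE = SSE/(n − 2) = 51492/71 = 725.239.
SE(b_1) = √(MSE/Sₓₓ) = √(725.239/4211) = 0.415.
df = n − 2 = 71.
t* = t_{0.05, 71} = 1.6666.
Margin = t* × SE = 1.6666 × 0.415 = 0.69164.
CI: -1.064 ± 0.69164 → (-1.756, -0.372).
With 90% confidence, each one-unit increase in class size is associated with a change of between -1.756 and -0.372 points in test score.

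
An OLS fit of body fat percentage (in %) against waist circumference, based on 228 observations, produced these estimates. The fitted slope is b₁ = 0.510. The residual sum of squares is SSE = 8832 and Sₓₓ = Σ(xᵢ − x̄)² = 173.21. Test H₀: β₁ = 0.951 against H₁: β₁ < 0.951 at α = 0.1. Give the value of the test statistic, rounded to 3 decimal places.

MSE = SSE/(n − 2) = 8832/226 = 39.0796.
SE(b₁) = √(MSE/Sₓₓ) = √(39.0796/173.21) = 0.474995.
t = (0.510 − 0.951) / 0.474995 = -0.928.
df = n − 2 = 226.
One-sided p ≈ 0.1771, which is ≥ 0.1, so fail to reject H₀.
The data do not give significant evidence that the true slope on waist circumference is below 0.951 % per unit.

t = -0.928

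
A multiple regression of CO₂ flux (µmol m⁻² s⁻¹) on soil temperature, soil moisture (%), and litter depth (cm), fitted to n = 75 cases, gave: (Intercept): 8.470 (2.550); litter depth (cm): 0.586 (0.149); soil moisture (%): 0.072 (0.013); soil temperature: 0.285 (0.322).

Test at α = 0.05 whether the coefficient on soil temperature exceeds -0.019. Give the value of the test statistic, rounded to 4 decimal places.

t = 0.9441

Read off: b = 0.285, SE = 0.322 for soil temperature.
H₀: β₁ = -0.019 vs H₁: β₁ > -0.019.
t = (0.285 − (-0.019)) / 0.322 = 0.9441.
df = n − k − 1 = 75 − 3 − 1 = 71.
One-sided p ≈ 0.1742, which is ≥ 0.05, so fail to reject H₀.
The data do not give significant evidence that the true slope on soil temperature exceeds -0.019 µmol m⁻² s⁻¹ per unit, holding the other predictors fixed.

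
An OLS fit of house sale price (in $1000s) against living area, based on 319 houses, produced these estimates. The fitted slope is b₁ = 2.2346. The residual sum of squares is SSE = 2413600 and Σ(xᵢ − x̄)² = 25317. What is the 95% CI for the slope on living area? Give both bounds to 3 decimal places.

MSE = SSE/(n − 2) = 2413600/317 = 7613.88.
SE(b₁) = √(MSE/Sₓₓ) = √(7613.88/25317) = 0.548399.
df = n − 2 = 317.
t* = t_{0.025, 317} = 1.967476.
Margin = t* × SE = 1.967476 × 0.548399 = 1.07896.
CI: 2.2346 ± 1.07896 → (1.156, 3.314).
With 95% confidence, each one-unit increase in living area is associated with a change of between 1.156 and 3.314 $1000s in house sale price.

(1.156, 3.314)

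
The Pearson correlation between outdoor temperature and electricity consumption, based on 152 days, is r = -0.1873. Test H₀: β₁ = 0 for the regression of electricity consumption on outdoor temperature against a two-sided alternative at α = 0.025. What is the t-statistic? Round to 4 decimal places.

t = -2.3353

t = r·√(n − 2)/√(1 − r²) = -0.1873·√150/√0.964919 = -2.3353.
df = n − 2 = 150.
Two-sided p ≈ 0.0209, which is < 0.025, so reject H₀.
There is evidence of a linear association between outdoor temperature and electricity consumption.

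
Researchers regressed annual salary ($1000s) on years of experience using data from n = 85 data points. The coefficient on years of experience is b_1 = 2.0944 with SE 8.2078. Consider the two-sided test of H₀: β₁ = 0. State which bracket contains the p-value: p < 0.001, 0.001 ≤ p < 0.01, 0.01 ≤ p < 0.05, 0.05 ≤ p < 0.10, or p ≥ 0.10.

t = 2.0944 / 8.2078 = 0.255.
df = n − 2 = 85 − 2 = 83.
Two-sided p = 2·P(T_{83} > |t|) ≈ 0.7992.
So p ≥ 0.10.

p ≥ 0.10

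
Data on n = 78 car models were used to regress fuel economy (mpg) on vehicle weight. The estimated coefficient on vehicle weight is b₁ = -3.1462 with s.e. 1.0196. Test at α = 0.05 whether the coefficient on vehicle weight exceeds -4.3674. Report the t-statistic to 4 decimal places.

t = 1.1977

H₀: β₁ = -4.3674 vs H₁: β₁ > -4.3674.
t = (b₁ − β₁⁰)/SE = (-3.1462 − (-4.3674)) / 1.0196 = 1.1977.
df = n − 2 = 78 − 2 = 76.
One-sided p ≈ 0.1174, which is ≥ 0.05, so fail to reject H₀.
The data do not give significant evidence that the true slope on vehicle weight exceeds -4.3674 mpg per unit.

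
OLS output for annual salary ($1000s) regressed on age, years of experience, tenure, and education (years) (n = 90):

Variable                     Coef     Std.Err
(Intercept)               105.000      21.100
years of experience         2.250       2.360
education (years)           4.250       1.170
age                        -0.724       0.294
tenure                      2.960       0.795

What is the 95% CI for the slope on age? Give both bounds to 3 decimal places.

(-1.309, -0.139)

Read off: b = -0.724, SE = 0.294 for age.
df = n − k − 1 = 90 − 4 − 1 = 85.
t* = t_{0.025, 85} = 1.988268.
Margin = t* × SE = 1.988268 × 0.294 = 0.58455.
CI: -0.724 ± 0.58455 → (-1.309, -0.139).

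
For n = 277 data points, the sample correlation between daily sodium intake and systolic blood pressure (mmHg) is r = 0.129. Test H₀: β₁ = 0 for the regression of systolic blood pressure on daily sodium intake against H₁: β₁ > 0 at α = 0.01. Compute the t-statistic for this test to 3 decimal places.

t = r·√(n − 2)/√(1 − r²) = 0.129·√275/√0.983359 = 2.157.
df = n − 2 = 275.
One-sided p ≈ 0.0159, which is ≥ 0.01, so fail to reject H₀.
The data do not give significant evidence of a linear association between daily sodium intake and systolic blood pressure.

t = 2.157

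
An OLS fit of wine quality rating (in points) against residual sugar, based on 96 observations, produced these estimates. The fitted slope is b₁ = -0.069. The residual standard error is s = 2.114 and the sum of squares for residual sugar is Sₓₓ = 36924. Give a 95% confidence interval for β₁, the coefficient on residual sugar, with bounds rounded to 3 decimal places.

(-0.091, -0.047)

SE(b₁) = s/√Sₓₓ = 2.114/√36924 = 0.0110015.
df = n − 2 = 94.
t* = t_{0.025, 94} = 1.985523.
Margin = t* × SE = 1.985523 × 0.0110015 = 0.02184.
CI: -0.069 ± 0.02184 → (-0.091, -0.047).
With 95% confidence, each one-unit increase in residual sugar is associated with a change of between -0.091 and -0.047 points in wine quality rating.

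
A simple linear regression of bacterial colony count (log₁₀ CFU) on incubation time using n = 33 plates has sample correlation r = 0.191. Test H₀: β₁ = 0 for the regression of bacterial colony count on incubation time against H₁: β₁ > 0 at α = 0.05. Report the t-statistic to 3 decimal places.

t = 1.083

t = r·√(n − 2)/√(1 − r²) = 0.191·√31/√0.963519 = 1.083.
df = n − 2 = 31.
One-sided p ≈ 0.1435, which is ≥ 0.05, so fail to reject H₀.
The data do not give significant evidence of a linear association between incubation time and bacterial colony count.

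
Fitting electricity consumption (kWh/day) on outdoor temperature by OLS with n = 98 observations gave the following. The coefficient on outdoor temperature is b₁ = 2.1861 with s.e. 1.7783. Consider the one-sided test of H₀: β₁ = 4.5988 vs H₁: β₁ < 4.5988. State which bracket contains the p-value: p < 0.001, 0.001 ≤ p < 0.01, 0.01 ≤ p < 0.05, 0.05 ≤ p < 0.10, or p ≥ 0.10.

0.05 ≤ p < 0.10

t = (2.1861 − 4.5988) / 1.7783 = -1.357.
df = n − 2 = 98 − 2 = 96.
One-sided p = P(T_{96} < t) ≈ 0.0890.
So 0.05 ≤ p < 0.10.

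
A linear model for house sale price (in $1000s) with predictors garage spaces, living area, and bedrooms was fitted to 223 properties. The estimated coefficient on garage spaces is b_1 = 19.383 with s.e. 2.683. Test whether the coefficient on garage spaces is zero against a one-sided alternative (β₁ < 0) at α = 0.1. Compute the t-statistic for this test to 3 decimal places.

H₀: β₁ = 0 vs H₁: β₁ < 0.
t = (b_1 − β₁⁰)/SE = 19.383 / 2.683 = 7.224.
df = n − k − 1 = 223 − 3 − 1 = 219.
One-sided p ≈ 1.0000, which is ≥ 0.1, so fail to reject H₀.
The data do not give significant evidence that the true slope on garage spaces is negative, holding the other predictors fixed.

t = 7.224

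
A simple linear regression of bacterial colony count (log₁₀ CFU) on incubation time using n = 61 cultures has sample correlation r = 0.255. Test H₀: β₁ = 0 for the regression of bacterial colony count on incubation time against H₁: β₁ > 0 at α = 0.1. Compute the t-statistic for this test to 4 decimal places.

t = 2.0257

t = r·√(n − 2)/√(1 − r²) = 0.255·√59/√0.934975 = 2.0257.
df = n − 2 = 59.
One-sided p ≈ 0.0237, which is < 0.1, so reject H₀.
There is evidence of a linear association between incubation time and bacterial colony count.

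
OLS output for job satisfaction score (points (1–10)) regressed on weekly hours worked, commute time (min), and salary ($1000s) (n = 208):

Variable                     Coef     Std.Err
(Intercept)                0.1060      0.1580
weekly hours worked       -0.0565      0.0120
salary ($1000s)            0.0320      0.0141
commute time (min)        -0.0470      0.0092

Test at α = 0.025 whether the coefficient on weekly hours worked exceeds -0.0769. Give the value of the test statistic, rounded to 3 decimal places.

t = 1.700

Read off: b = -0.0565, SE = 0.0120 for weekly hours worked.
H₀: β₁ = -0.0769 vs H₁: β₁ > -0.0769.
t = (-0.0565 − (-0.0769)) / 0.0120 = 1.700.
df = n − k − 1 = 208 − 3 − 1 = 204.
One-sided p ≈ 0.0453, which is ≥ 0.025, so fail to reject H₀.
The data do not give significant evidence that the true slope on weekly hours worked exceeds -0.0769 points (1–10) per unit, holding the other predictors fixed.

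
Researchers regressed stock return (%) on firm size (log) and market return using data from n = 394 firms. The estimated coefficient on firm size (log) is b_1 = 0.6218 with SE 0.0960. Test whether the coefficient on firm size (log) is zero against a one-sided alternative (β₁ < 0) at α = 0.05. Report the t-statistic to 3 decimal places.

H₀: β₁ = 0 vs H₁: β₁ < 0.
t = (b_1 − β₁⁰)/SE = 0.6218 / 0.0960 = 6.477.
df = n − k − 1 = 394 − 2 − 1 = 391.
One-sided p ≈ 1.0000, which is ≥ 0.05, so fail to reject H₀.
The data do not give significant evidence that the true slope on firm size (log) is negative, holding the other predictors fixed.

t = 6.477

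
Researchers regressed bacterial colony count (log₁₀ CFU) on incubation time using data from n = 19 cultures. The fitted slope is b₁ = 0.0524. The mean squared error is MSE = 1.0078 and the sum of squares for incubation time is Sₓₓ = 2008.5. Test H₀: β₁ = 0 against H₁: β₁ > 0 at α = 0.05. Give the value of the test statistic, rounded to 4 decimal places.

SE(b₁) = √(MSE/Sₓₓ) = √(1.0078/2008.5) = 0.0224002.
t = 0.0524 / 0.0224002 = 2.3393.
df = n − 2 = 17.
One-sided p ≈ 0.0159, which is < 0.05, so reject H₀.
There is evidence that the true slope on incubation time is positive.

t = 2.3393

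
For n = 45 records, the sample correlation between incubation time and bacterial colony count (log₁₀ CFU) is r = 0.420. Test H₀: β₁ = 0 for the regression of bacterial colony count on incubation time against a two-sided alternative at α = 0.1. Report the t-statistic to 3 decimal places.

t = r·√(n − 2)/√(1 − r²) = 0.420·√43/√0.8236 = 3.035.
df = n − 2 = 43.
Two-sided p ≈ 0.0041, which is < 0.1, so reject H₀.
There is evidence of a linear association between incubation time and bacterial colony count.

t = 3.035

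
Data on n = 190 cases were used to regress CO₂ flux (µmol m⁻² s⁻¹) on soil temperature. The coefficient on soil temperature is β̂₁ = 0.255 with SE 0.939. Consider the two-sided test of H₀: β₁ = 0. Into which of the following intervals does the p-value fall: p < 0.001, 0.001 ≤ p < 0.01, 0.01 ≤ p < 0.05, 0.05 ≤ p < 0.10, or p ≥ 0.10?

t = 0.255 / 0.939 = 0.272.
df = n − 2 = 190 − 2 = 188.
Two-sided p = 2·P(T_{188} > |t|) ≈ 0.7863.
So p ≥ 0.10.

p ≥ 0.10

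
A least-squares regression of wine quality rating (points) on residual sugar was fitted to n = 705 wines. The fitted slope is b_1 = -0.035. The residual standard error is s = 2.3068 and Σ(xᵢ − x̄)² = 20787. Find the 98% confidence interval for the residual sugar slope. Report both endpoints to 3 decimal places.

(-0.072, 0.002)

SE(b_1) = s/√Sₓₓ = 2.3068/√20787 = 0.0159998.
df = n − 2 = 703.
t* = t_{0.01, 703} = 2.331664.
Margin = t* × SE = 2.331664 × 0.0159998 = 0.03731.
CI: -0.035 ± 0.03731 → (-0.072, 0.002).
With 98% confidence, each one-unit increase in residual sugar is associated with a change of between -0.072 and 0.002 points in wine quality rating.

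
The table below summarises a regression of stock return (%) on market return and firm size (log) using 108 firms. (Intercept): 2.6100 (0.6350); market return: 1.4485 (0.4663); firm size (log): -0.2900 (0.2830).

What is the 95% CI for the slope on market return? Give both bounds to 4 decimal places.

(0.5239, 2.3731)

Read off: b = 1.4485, SE = 0.4663 for market return.
df = n − k − 1 = 108 − 2 − 1 = 105.
t* = t_{0.025, 105} = 1.982815.
Margin = t* × SE = 1.982815 × 0.4663 = 0.924587.
CI: 1.4485 ± 0.924587 → (0.5239, 2.3731).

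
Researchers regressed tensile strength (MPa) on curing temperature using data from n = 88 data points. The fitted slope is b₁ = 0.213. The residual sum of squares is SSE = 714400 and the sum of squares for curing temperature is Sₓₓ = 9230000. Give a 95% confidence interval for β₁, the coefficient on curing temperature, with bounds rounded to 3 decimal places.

(0.153, 0.273)

MSE = SSE/(n − 2) = 714400/86 = 8306.98.
SE(b₁) = √(MSE/Sₓₓ) = √(8306.98/9230000) = 0.03.
df = n − 2 = 86.
t* = t_{0.025, 86} = 1.987934.
Margin = t* × SE = 1.987934 × 0.03 = 0.05964.
CI: 0.213 ± 0.05964 → (0.153, 0.273).
With 95% confidence, each one-unit increase in curing temperature is associated with a change of between 0.153 and 0.273 MPa in tensile strength.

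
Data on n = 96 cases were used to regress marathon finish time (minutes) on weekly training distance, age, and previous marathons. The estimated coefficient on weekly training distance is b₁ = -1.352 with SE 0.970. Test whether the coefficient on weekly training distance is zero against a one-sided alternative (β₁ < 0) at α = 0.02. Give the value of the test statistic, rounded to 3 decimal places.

H₀: β₁ = 0 vs H₁: β₁ < 0.
t = (b₁ − β₁⁰)/SE = -1.352 / 0.970 = -1.394.
df = n − k − 1 = 96 − 3 − 1 = 92.
One-sided p ≈ 0.0834, which is ≥ 0.02, so fail to reject H₀.
The data do not give significant evidence that the true slope on weekly training distance is negative, holding the other predictors fixed.

t = -1.394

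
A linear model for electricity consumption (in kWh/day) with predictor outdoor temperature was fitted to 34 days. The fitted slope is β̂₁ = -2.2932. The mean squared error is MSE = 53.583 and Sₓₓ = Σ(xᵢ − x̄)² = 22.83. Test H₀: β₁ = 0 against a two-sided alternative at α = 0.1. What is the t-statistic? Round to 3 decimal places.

t = -1.497

SE(β̂₁) = √(MSE/Sₓₓ) = √(53.583/22.83) = 1.53201.
t = -2.2932 / 1.53201 = -1.497.
df = n − 2 = 32.
Two-sided p ≈ 0.1442, which is ≥ 0.1, so fail to reject H₀.
The data do not give significant evidence of an association between outdoor temperature and electricity consumption.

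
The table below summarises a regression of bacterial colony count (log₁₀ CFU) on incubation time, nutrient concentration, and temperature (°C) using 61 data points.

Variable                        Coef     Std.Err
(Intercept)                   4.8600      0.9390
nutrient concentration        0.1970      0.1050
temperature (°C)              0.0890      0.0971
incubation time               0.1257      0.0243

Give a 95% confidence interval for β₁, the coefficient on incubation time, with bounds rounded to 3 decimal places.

(0.077, 0.174)

Read off: b = 0.1257, SE = 0.0243 for incubation time.
df = n − k − 1 = 61 − 3 − 1 = 57.
t* = t_{0.025, 57} = 2.002465.
Margin = t* × SE = 2.002465 × 0.0243 = 0.04866.
CI: 0.1257 ± 0.04866 → (0.077, 0.174).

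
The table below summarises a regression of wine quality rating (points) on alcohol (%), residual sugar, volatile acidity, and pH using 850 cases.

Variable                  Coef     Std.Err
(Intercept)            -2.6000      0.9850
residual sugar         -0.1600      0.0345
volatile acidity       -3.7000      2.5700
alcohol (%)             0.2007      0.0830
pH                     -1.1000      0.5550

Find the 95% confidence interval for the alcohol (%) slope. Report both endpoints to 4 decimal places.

(0.0378, 0.3636)

Read off: b = 0.2007, SE = 0.0830 for alcohol (%).
df = n − k − 1 = 850 − 4 − 1 = 845.
t* = t_{0.025, 845} = 1.962775.
Margin = t* × SE = 1.962775 × 0.0830 = 0.162910.
CI: 0.2007 ± 0.162910 → (0.0378, 0.3636).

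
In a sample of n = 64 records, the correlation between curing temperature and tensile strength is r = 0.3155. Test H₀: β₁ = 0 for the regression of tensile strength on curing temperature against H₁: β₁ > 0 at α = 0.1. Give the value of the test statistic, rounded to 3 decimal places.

t = r·√(n − 2)/√(1 − r²) = 0.3155·√62/√0.90046 = 2.618.
df = n − 2 = 62.
One-sided p ≈ 0.0056, which is < 0.1, so reject H₀.
There is evidence of a linear association between curing temperature and tensile strength.

t = 2.618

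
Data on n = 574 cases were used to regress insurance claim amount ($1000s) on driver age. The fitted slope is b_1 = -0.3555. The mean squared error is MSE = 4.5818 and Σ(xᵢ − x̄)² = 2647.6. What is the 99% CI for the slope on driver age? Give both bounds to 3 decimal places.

SE(b_1) = √(MSE/Sₓₓ) = √(4.5818/2647.6) = 0.0415999.
df = n − 2 = 572.
t* = t_{0.005, 572} = 2.584452.
Margin = t* × SE = 2.584452 × 0.0415999 = 0.10751.
CI: -0.3555 ± 0.10751 → (-0.463, -0.248).
With 99% confidence, each one-unit increase in driver age is associated with a change of between -0.463 and -0.248 $1000s in insurance claim amount.

(-0.463, -0.248)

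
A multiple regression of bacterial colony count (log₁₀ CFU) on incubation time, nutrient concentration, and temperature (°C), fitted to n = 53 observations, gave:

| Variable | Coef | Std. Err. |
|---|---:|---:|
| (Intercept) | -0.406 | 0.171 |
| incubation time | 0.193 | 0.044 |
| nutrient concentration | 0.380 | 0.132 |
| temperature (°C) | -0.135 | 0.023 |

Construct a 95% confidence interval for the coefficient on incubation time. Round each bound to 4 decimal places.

Read off: b = 0.193, SE = 0.044 for incubation time.
df = n − k − 1 = 53 − 3 − 1 = 49.
t* = t_{0.025, 49} = 2.009575.
Margin = t* × SE = 2.009575 × 0.044 = 0.088421.
CI: 0.193 ± 0.088421 → (0.1046, 0.2814).

(0.1046, 0.2814)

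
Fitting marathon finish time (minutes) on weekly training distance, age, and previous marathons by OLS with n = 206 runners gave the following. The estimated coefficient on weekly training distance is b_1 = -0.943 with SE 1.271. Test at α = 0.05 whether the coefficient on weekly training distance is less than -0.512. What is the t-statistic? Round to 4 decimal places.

t = -0.3391

H₀: β₁ = -0.512 vs H₁: β₁ < -0.512.
t = (b_1 − β₁⁰)/SE = (-0.943 − (-0.512)) / 1.271 = -0.3391.
df = n − k − 1 = 206 − 3 − 1 = 202.
One-sided p ≈ 0.3674, which is ≥ 0.05, so fail to reject H₀.
The data do not give significant evidence that the true slope on weekly training distance is below -0.512 minutes per unit, holding the other predictors fixed.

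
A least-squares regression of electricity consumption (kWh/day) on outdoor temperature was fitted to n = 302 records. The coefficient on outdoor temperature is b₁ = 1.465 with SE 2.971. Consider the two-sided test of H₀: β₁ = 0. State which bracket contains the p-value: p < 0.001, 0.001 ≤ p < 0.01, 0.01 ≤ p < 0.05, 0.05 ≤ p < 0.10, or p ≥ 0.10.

t = 1.465 / 2.971 = 0.493.
df = n − 2 = 302 − 2 = 300.
Two-sided p = 2·P(T_{300} > |t|) ≈ 0.6223.
So p ≥ 0.10.

p ≥ 0.10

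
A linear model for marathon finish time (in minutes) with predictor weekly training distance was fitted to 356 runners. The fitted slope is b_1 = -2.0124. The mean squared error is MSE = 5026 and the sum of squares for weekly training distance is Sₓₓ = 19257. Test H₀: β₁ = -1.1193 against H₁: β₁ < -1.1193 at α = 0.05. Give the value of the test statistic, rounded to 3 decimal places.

t = -1.748

SE(b_1) = √(MSE/Sₓₓ) = √(5026/19257) = 0.510878.
t = (-2.0124 − (-1.1193)) / 0.510878 = -1.748.
df = n − 2 = 354.
One-sided p ≈ 0.0407, which is < 0.05, so reject H₀.
There is evidence that the true slope on weekly training distance is below -1.1193 minutes per unit.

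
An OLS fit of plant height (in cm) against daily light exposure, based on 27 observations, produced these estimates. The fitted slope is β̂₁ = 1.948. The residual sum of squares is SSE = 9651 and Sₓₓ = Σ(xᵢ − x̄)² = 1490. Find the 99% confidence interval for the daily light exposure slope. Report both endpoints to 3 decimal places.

(0.529, 3.367)

MSE = SSE/(n − 2) = 9651/25 = 386.04.
SE(β̂₁) = √(MSE/Sₓₓ) = √(386.04/1490) = 0.509006.
df = n − 2 = 25.
t* = t_{0.005, 25} = 2.787436.
Margin = t* × SE = 2.787436 × 0.509006 = 1.41882.
CI: 1.948 ± 1.41882 → (0.529, 3.367).
With 99% confidence, each one-unit increase in daily light exposure is associated with a change of between 0.529 and 3.367 cm in plant height.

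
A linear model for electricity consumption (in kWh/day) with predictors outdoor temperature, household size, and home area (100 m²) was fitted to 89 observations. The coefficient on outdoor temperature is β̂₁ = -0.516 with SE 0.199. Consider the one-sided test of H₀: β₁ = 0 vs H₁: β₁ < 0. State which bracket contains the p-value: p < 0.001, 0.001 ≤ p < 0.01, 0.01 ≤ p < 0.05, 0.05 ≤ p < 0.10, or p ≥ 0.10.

0.001 ≤ p < 0.01

t = -0.516 / 0.199 = -2.593.
df = n − k − 1 = 89 − 3 − 1 = 85.
One-sided p = P(T_{85} < t) ≈ 0.0056.
So 0.001 ≤ p < 0.01.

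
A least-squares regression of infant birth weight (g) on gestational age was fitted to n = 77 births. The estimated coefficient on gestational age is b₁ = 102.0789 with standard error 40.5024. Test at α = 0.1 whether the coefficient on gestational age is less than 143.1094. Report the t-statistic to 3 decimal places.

H₀: β₁ = 143.1094 vs H₁: β₁ < 143.1094.
t = (b₁ − β₁⁰)/SE = (102.0789 − 143.1094) / 40.5024 = -1.013.
df = n − 2 = 77 − 2 = 75.
One-sided p ≈ 0.1571, which is ≥ 0.1, so fail to reject H₀.
The data do not give significant evidence that the true slope on gestational age is below 143.1094 g per unit.

t = -1.013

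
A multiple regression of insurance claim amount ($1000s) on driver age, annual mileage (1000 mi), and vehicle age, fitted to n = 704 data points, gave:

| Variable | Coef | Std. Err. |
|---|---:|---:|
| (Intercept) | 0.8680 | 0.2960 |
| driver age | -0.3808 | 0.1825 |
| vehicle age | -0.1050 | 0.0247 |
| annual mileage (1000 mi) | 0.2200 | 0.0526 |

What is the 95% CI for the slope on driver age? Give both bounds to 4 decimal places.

Read off: b = -0.3808, SE = 0.1825 for driver age.
df = n − k − 1 = 704 − 3 − 1 = 700.
t* = t_{0.025, 700} = 1.963359.
Margin = t* × SE = 1.963359 × 0.1825 = 0.358313.
CI: -0.3808 ± 0.358313 → (-0.7391, -0.0225).

(-0.7391, -0.0225)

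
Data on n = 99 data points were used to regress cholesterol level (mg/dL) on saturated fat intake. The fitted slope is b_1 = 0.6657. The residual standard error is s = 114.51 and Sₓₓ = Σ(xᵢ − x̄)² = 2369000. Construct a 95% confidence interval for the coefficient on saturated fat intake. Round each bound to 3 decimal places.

(0.518, 0.813)

SE(b_1) = s/√Sₓₓ = 114.51/√2369000 = 0.0743979.
df = n − 2 = 97.
t* = t_{0.025, 97} = 1.984723.
Margin = t* × SE = 1.984723 × 0.0743979 = 0.14766.
CI: 0.6657 ± 0.14766 → (0.518, 0.813).
With 95% confidence, each one-unit increase in saturated fat intake is associated with a change of between 0.518 and 0.813 mg/dL in cholesterol level.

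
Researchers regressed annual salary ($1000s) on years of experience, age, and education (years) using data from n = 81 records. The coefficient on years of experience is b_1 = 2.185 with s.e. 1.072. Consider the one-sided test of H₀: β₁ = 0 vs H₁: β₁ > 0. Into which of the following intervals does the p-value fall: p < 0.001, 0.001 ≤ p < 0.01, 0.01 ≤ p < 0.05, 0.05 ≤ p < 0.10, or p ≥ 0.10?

0.01 ≤ p < 0.05

t = 2.185 / 1.072 = 2.038.
df = n − k − 1 = 81 − 3 − 1 = 77.
One-sided p = P(T_{77} > t) ≈ 0.0225.
So 0.01 ≤ p < 0.05.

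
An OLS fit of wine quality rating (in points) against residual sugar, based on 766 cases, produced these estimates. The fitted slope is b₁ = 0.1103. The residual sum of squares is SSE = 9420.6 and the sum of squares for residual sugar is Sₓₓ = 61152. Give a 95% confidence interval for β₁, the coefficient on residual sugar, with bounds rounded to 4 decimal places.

(0.0824, 0.1382)

MSE = SSE/(n − 2) = 9420.6/764 = 12.3306.
SE(b₁) = √(MSE/Sₓₓ) = √(12.3306/61152) = 0.0142.
df = n − 2 = 764.
t* = t_{0.025, 764} = 1.963074.
Margin = t* × SE = 1.963074 × 0.0142 = 0.027876.
CI: 0.1103 ± 0.027876 → (0.0824, 0.1382).
With 95% confidence, each one-unit increase in residual sugar is associated with a change of between 0.0824 and 0.1382 points in wine quality rating.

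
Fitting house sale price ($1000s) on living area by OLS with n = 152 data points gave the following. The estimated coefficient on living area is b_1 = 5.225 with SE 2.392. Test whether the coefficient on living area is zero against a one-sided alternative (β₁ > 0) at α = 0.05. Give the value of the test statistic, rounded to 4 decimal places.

t = 2.1844

H₀: β₁ = 0 vs H₁: β₁ > 0.
t = (b_1 − β₁⁰)/SE = 5.225 / 2.392 = 2.1844.
df = n − 2 = 152 − 2 = 150.
One-sided p ≈ 0.0152, which is < 0.05, so reject H₀.
There is evidence that the true slope on living area is positive.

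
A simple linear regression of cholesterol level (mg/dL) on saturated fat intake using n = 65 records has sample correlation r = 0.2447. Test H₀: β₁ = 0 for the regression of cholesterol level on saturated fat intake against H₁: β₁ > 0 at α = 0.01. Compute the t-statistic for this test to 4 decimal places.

t = r·√(n − 2)/√(1 − r²) = 0.2447·√63/√0.940122 = 2.0031.
df = n − 2 = 63.
One-sided p ≈ 0.0247, which is ≥ 0.01, so fail to reject H₀.
The data do not give significant evidence of a linear association between saturated fat intake and cholesterol level.

t = 2.0031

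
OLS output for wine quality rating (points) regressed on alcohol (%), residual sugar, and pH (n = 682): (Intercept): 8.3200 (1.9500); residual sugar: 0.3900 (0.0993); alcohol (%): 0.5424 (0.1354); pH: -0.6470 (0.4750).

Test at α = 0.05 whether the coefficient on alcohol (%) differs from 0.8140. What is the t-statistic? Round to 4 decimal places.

Read off: b = 0.5424, SE = 0.1354 for alcohol (%).
H₀: β₁ = 0.8140 vs H₁: β₁ ≠ 0.8140.
t = (0.5424 − 0.8140) / 0.1354 = -2.0059.
df = n − k − 1 = 682 − 3 − 1 = 678.
Two-sided p ≈ 0.0453, which is < 0.05, so reject H₀.
There is evidence that the true slope on alcohol (%) differs from 0.8140 points per unit, holding the other predictors fixed.

t = -2.0059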